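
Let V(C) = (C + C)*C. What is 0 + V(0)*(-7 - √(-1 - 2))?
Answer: 0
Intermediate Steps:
V(C) = 2*C² (V(C) = (2*C)*C = 2*C²)
0 + V(0)*(-7 - √(-1 - 2)) = 0 + (2*0²)*(-7 - √(-1 - 2)) = 0 + (2*0)*(-7 - √(-3)) = 0 + 0*(-7 - I*√3) = 0 + 0 = 0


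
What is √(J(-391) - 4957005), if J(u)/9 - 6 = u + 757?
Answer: I*√4953657 ≈ 2225.7*I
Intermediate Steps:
J(u) = 6867 + 9*u (J(u) = 54 + 9*(u + 757) = 54 + 9*(757 + u) = 54 + (6813 + 9*u) = 6867 + 9*u)
√(J(-391) - 4957005) = √((6867 + 9*(-391)) - 4957005) = √((6867 - 3519) - 4957005) = √(3348 - 4957005) = √(-4953657) = I*√4953657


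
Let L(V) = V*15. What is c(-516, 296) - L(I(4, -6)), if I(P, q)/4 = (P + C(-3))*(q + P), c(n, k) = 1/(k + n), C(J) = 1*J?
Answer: 26399/220 ≈ 120.00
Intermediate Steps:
C(J) = J
I(P, q) = 4*(-3 + P)*(P + q) (I(P, q) = 4*((P - 3)*(q + P)) = 4*((-3 + P)*(P + q)) = 4*(-3 + P)*(P + q))
L(V) = 15*V
c(-516, 296) - L(I(4, -6)) = 1/(296 - 516) - 15*(-12*4 - 12*(-6) + 4*4**2 + 4*4*(-6)) = 1/(-220) - 15*(-48 + 72 + 4*16 - 96) = -1/220 - 15*(-48 + 72 + 64 - 96) = -1/220 - 15*(-8) = -1/220 - 1*(-120) = -1/220 + 120 = 26399/220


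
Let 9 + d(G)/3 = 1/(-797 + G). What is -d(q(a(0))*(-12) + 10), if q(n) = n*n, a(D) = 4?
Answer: 26436/979 ≈ 27.003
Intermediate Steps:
q(n) = n²
d(G) = -27 + 3/(-797 + G)
-d(q(a(0))*(-12) + 10) = -3*(7174 - 9*(4²*(-12) + 10))/(-797 + (4²*(-12) + 10)) = -3*(7174 - 9*(16*(-12) + 10))/(-797 + (16*(-12) + 10)) = -3*(7174 - 9*(-192 + 10))/(-797 + (-192 + 10)) = -3*(7174 - 9*(-182))/(-797 - 182) = -3*(7174 + 1638)/(-979) = -3*(-1)*8812/979 = -1*(-26436/979) = 26436/979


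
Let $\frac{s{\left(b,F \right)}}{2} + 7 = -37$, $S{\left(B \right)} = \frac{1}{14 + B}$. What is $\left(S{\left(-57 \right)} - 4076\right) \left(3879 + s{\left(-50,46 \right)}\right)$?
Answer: $- \frac{664444779}{43} \approx -1.5452 \cdot 10^{7}$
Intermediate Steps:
$s{\left(b,F \right)} = -88$ ($s{\left(b,F \right)} = -14 + 2 \left(-37\right) = -14 - 74 = -88$)
$\left(S{\left(-57 \right)} - 4076\right) \left(3879 + s{\left(-50,46 \right)}\right) = \left(\frac{1}{14 - 57} - 4076\right) \left(3879 - 88\right) = \left(\frac{1}{-43} - 4076\right) 3791 = \left(- \frac{1}{43} - 4076\right) 3791 = \left(- \frac{175269}{43}\right) 3791 = - \frac{664444779}{43}$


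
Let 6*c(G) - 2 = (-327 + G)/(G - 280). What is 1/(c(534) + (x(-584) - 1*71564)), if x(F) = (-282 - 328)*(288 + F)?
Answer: 1524/166110619 ≈ 9.1746e-6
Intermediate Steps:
x(F) = -175680 - 610*F (x(F) = -610*(288 + F) = -175680 - 610*F)
c(G) = ⅓ + (-327 + G)/(6*(-280 + G)) (c(G) = ⅓ + ((-327 + G)/(G - 280))/6 = ⅓ + ((-327 + G)/(-280 + G))/6 = ⅓ + (-327 + G)/(6*(-280 + G)))
1/(c(534) + (x(-584) - 1*71564)) = 1/((-887 + 3*534)/(6*(-280 + 534)) + ((-175680 - 610*(-584)) - 1*71564)) = 1/((⅙)*(-887 + 1602)/254 + ((-175680 + 356240) - 71564)) = 1/((⅙)*(1/254)*715 + (180560 - 71564)) = 1/(715/1524 + 108996) = 1/(166110619/1524) = 1524/166110619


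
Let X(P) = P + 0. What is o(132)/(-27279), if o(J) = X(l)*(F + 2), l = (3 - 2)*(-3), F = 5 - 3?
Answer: 4/9093 ≈ 0.00043990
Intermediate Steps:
F = 2
l = -3 (l = 1*(-3) = -3)
X(P) = P
o(J) = -12 (o(J) = -3*(2 + 2) = -3*4 = -12)
o(132)/(-27279) = -12/(-27279) = -12*(-1/27279) = 4/9093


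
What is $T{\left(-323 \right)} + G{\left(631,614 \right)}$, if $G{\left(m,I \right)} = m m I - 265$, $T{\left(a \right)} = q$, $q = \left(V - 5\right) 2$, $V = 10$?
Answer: $244470599$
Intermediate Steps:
$q = 10$ ($q = \left(10 - 5\right) 2 = 5 \cdot 2 = 10$)
$T{\left(a \right)} = 10$
$G{\left(m,I \right)} = -265 + I m^{2}$ ($G{\left(m,I \right)} = m^{2} I - 265 = I m^{2} - 265 = -265 + I m^{2}$)
$T{\left(-323 \right)} + G{\left(631,614 \right)} = 10 - \left(265 - 614 \cdot 631^{2}\right) = 10 + \left(-265 + 614 \cdot 398161\right) = 10 + \left(-265 + 244470854\right) = 10 + 244470589 = 244470599$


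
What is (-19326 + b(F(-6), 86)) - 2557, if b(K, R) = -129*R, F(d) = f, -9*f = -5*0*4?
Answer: -32977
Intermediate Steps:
f = 0 (f = -(-5*0)*4/9 = -0*4 = -⅑*0 = 0)
F(d) = 0
(-19326 + b(F(-6), 86)) - 2557 = (-19326 - 129*86) - 2557 = (-19326 - 11094) - 2557 = -30420 - 2557 = -32977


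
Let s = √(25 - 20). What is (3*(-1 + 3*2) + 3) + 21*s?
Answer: 18 + 21*√5 ≈ 64.957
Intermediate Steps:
s = √5 ≈ 2.2361
(3*(-1 + 3*2) + 3) + 21*s = (3*(-1 + 3*2) + 3) + 21*√5 = (3*(-1 + 6) + 3) + 21*√5 = (3*5 + 3) + 21*√5 = (15 + 3) + 21*√5 = 18 + 21*√5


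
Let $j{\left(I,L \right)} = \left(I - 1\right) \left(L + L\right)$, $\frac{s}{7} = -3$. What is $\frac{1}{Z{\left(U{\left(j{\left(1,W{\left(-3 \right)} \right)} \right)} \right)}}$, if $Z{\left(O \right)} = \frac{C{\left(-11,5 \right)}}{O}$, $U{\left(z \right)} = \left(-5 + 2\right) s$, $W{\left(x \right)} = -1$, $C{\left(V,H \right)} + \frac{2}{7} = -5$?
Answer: $- \frac{441}{37} \approx -11.919$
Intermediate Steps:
$s = -21$ ($s = 7 \left(-3\right) = -21$)
$C{\left(V,H \right)} = - \frac{37}{7}$ ($C{\left(V,H \right)} = - \frac{2}{7} - 5 = - \frac{37}{7}$)
$j{\left(I,L \right)} = 2 L \left(-1 + I\right)$ ($j{\left(I,L \right)} = \left(-1 + I\right) 2 L = 2 L \left(-1 + I\right)$)
$U{\left(z \right)} = 63$ ($U{\left(z \right)} = \left(-5 + 2\right) \left(-21\right) = \left(-3\right) \left(-21\right) = 63$)
$Z{\left(O \right)} = - \frac{37}{7 O}$
$\frac{1}{Z{\left(U{\left(j{\left(1,W{\left(-3 \right)} \right)} \right)} \right)}} = \frac{1}{\left(- \frac{37}{7}\right) \frac{1}{63}} = \frac{1}{- \frac{37}{441}} = - \frac{441}{37}$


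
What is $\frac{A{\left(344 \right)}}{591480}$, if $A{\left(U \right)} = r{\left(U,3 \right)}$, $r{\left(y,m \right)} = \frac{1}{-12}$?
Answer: $- \frac{1}{7097760} \approx -1.4089 \cdot 10^{-7}$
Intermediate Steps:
$r{\left(y,m \right)} = - \frac{1}{12}$
$A{\left(U \right)} = - \frac{1}{12}$
$\frac{A{\left(344 \right)}}{591480} = - \frac{1}{12 \cdot 591480} = \left(- \frac{1}{12}\right) \frac{1}{591480} = - \frac{1}{7097760}$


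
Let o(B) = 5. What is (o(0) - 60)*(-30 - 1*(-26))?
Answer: 220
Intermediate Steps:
(o(0) - 60)*(-30 - 1*(-26)) = (5 - 60)*(-30 - 1*(-26)) = -55*(-30 + 26) = -55*(-4) = 220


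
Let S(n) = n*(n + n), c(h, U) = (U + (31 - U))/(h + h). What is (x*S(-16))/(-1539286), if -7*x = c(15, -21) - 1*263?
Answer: -1005952/80812515 ≈ -0.012448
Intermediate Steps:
c(h, U) = 31/(2*h) (c(h, U) = 31/((2*h)) = 31*(1/(2*h)) = 31/(2*h))
S(n) = 2*n² (S(n) = n*(2*n) = 2*n²)
x = 7859/210 (x = -((31/2)/15 - 1*263)/7 = -((31/2)*(1/15) - 263)/7 = -(31/30 - 263)/7 = -⅐*(-7859/30) = 7859/210 ≈ 37.424)
(x*S(-16))/(-1539286) = (7859*(2*(-16)²)/210)/(-1539286) = (7859*(2*256)/210)*(-1/1539286) = ((7859/210)*512)*(-1/1539286) = (2011904/105)*(-1/1539286) = -1005952/80812515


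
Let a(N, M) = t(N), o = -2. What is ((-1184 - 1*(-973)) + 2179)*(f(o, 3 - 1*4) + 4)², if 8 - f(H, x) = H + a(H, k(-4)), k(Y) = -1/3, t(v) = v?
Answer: 503808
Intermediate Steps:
k(Y) = -⅓ (k(Y) = -1*⅓ = -⅓)
a(N, M) = N
f(H, x) = 8 - 2*H (f(H, x) = 8 - (H + H) = 8 - 2*H)
((-1184 - 1*(-973)) + 2179)*(f(o, 3 - 1*4) + 4)² = ((-1184 - 1*(-973)) + 2179)*((8 - 2*(-2)) + 4)² = ((-1184 + 973) + 2179)*((8 + 4) + 4)² = (-211 + 2179)*(12 + 4)² = 1968*16² = 1968*256 = 503808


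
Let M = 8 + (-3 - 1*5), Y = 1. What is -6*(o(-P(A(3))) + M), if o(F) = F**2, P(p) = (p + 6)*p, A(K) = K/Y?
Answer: -4374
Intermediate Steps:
A(K) = K (A(K) = K/1 = K*1 = K)
P(p) = p*(6 + p) (P(p) = (6 + p)*p = p*(6 + p))
M = 0 (M = 8 + (-3 - 5) = 8 - 8 = 0)
-6*(o(-P(A(3))) + M) = -6*((-3*(6 + 3))**2 + 0) = -6*((-3*9)**2 + 0) = -6*((-1*27)**2 + 0) = -6*((-27)**2 + 0) = -6*(729 + 0) = -6*729 = -4374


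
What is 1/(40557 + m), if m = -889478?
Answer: -1/848921 ≈ -1.1780e-6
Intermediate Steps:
1/(40557 + m) = 1/(40557 - 889478) = 1/(-848921) = -1/848921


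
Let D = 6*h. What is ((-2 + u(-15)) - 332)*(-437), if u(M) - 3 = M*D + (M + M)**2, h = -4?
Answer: -405973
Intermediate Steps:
D = -24 (D = 6*(-4) = -24)
u(M) = 3 - 24*M + 4*M**2 (u(M) = 3 + (M*(-24) + (M + M)**2) = 3 + (-24*M + (2*M)**2) = 3 + (-24*M + 4*M**2) = 3 - 24*M + 4*M**2)
((-2 + u(-15)) - 332)*(-437) = ((-2 + (3 - 24*(-15) + 4*(-15)**2)) - 332)*(-437) = ((-2 + (3 + 360 + 4*225)) - 332)*(-437) = ((-2 + (3 + 360 + 900)) - 332)*(-437) = ((-2 + 1263) - 332)*(-437) = (1261 - 332)*(-437) = 929*(-437) = -405973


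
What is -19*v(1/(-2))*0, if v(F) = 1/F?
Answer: 0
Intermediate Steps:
-19*v(1/(-2))*0 = -19/(1/(-2))*0 = -19/(-1/2)*0 = -19*(-2)*0 = 38*0 = 0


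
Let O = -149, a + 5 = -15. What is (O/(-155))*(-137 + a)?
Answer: -23393/155 ≈ -150.92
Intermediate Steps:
a = -20 (a = -5 - 15 = -20)
(O/(-155))*(-137 + a) = (-149/(-155))*(-137 - 20) = -149*(-1/155)*(-157) = (149/155)*(-157) = -23393/155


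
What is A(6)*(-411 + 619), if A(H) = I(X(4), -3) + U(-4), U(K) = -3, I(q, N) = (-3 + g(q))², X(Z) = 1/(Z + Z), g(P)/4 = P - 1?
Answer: 8164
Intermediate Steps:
g(P) = -4 + 4*P (g(P) = 4*(P - 1) = 4*(-1 + P) = -4 + 4*P)
X(Z) = 1/(2*Z)
I(q, N) = (-7 + 4*q)² (I(q, N) = (-3 + (-4 + 4*q))² = (-7 + 4*q)²)
A(H) = 157/4 (A(H) = (-7 + 4*((½)/4))² - 3 = (-7 + 4*((½)*(¼)))² - 3 = (-7 + 4*(⅛))² - 3 = (-7 + ½)² - 3 = (-13/2)² - 3 = 169/4 - 3 = 157/4)
A(6)*(-411 + 619) = 157*(-411 + 619)/4 = (157/4)*208 = 8164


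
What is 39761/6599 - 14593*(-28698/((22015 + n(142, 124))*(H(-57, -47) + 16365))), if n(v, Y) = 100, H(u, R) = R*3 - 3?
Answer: 5675651796767/789080737195 ≈ 7.1927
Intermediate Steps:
H(u, R) = -3 + 3*R (H(u, R) = 3*R - 3 = -3 + 3*R)
39761/6599 - 14593*(-28698/((22015 + n(142, 124))*(H(-57, -47) + 16365))) = 39761/6599 - 14593*(-28698/((22015 + 100)*((-3 + 3*(-47)) + 16365))) = 39761*(1/6599) - 14593*(-28698/(22115*((-3 - 141) + 16365))) = 39761/6599 - 14593*(-28698/(22115*(-144 + 16365))) = 39761/6599 - 14593/((16221*22115)*(-1/28698)) = 39761/6599 - 14593/(358727415*(-1/28698)) = 39761/6599 - 14593/(-119575805/9566) = 39761/6599 - 14593*(-9566/119575805) = 39761/6599 + 139596638/119575805 = 5675651796767/789080737195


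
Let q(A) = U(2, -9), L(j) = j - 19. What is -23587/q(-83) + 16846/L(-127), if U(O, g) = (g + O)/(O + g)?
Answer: -1730274/73 ≈ -23702.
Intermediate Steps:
L(j) = -19 + j
U(O, g) = 1 (U(O, g) = (O + g)/(O + g) = 1)
q(A) = 1
-23587/q(-83) + 16846/L(-127) = -23587/1 + 16846/(-19 - 127) = -23587*1 + 16846/(-146) = -23587 + 16846*(-1/146) = -23587 - 8423/73 = -1730274/73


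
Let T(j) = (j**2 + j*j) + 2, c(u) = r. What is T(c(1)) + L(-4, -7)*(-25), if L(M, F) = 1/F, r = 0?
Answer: 39/7 ≈ 5.5714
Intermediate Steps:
c(u) = 0
T(j) = 2 + 2*j**2 (T(j) = (j**2 + j**2) + 2 = 2*j**2 + 2 = 2 + 2*j**2)
T(c(1)) + L(-4, -7)*(-25) = (2 + 2*0**2) - 25/(-7) = (2 + 2*0) - 1/7*(-25) = (2 + 0) + 25/7 = 2 + 25/7 = 39/7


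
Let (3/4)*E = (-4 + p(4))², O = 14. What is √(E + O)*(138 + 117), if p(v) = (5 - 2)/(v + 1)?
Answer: 17*√6618 ≈ 1383.0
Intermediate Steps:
p(v) = 3/(1 + v)
E = 1156/75 (E = 4*(-4 + 3/(1 + 4))²/3 = 4*(-4 + 3/5)²/3 = 4*(-4 + 3*(⅕))²/3 = 4*(-4 + ⅗)²/3 = 4*(-17/5)²/3 = (4/3)*(289/25) = 1156/75 ≈ 15.413)
√(E + O)*(138 + 117) = √(1156/75 + 14)*(138 + 117) = √(2206/75)*255 = (√6618/15)*255 = 17*√6618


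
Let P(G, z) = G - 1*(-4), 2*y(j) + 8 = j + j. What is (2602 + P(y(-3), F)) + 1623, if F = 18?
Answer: 4222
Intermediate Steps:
y(j) = -4 + j (y(j) = -4 + (j + j)/2 = -4 + (2*j)/2 = -4 + j)
P(G, z) = 4 + G (P(G, z) = G + 4 = 4 + G)
(2602 + P(y(-3), F)) + 1623 = (2602 + (4 + (-4 - 3))) + 1623 = (2602 + (4 - 7)) + 1623 = (2602 - 3) + 1623 = 2599 + 1623 = 4222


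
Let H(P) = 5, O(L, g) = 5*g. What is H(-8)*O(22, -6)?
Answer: -150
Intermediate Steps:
H(-8)*O(22, -6) = 5*(5*(-6)) = 5*(-30) = -150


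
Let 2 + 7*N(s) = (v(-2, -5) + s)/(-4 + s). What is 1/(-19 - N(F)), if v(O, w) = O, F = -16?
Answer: -70/1319 ≈ -0.053070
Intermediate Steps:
N(s) = -2/7 + (-2 + s)/(7*(-4 + s)) (N(s) = -2/7 + ((-2 + s)/(-4 + s))/7 = -2/7 + (-2 + s)/(7*(-4 + s)))
1/(-19 - N(F)) = 1/(-19 - (6 - 1*(-16))/(7*(-4 - 16))) = 1/(-19 - (6 + 16)/(7*(-20))) = 1/(-19 - (-1)*22/(7*20)) = 1/(-19 - 1*(-11/70)) = 1/(-19 + 11/70) = 1/(-1319/70) = -70/1319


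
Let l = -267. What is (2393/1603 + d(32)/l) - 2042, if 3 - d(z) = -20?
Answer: -873375980/428001 ≈ -2040.6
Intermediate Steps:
d(z) = 23 (d(z) = 3 - 1*(-20) = 3 + 20 = 23)
(2393/1603 + d(32)/l) - 2042 = (2393/1603 + 23/(-267)) - 2042 = (2393*(1/1603) + 23*(-1/267)) - 2042 = (2393/1603 - 23/267) - 2042 = 602062/428001 - 2042 = -873375980/428001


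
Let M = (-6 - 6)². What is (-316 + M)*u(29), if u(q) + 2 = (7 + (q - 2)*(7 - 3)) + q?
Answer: -24424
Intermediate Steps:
u(q) = -3 + 5*q (u(q) = -2 + ((7 + (q - 2)*(7 - 3)) + q) = -2 + ((7 + (-2 + q)*4) + q) = -2 + ((7 + (-8 + 4*q)) + q) = -2 + ((-1 + 4*q) + q) = -2 + (-1 + 5*q) = -3 + 5*q)
M = 144 (M = (-12)² = 144)
(-316 + M)*u(29) = (-316 + 144)*(-3 + 5*29) = -172*(-3 + 145) = -172*142 = -24424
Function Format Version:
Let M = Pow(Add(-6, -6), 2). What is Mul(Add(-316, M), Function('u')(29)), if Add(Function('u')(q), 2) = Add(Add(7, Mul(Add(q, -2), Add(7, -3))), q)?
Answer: -24424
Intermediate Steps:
Function('u')(q) = Add(-3, Mul(5, q)) (Function('u')(q) = Add(-2, Add(Add(7, Mul(Add(q, -2), Add(7, -3))), q)) = Add(-2, Add(Add(7, Mul(Add(-2, q), 4)), q)) = Add(-2, Add(Add(7, Add(-8, Mul(4, q))), q)) = Add(-2, Add(Add(-1, Mul(4, q)), q)) = Add(-2, Add(-1, Mul(5, q))) = Add(-3, Mul(5, q)))
M = 144 (M = Pow(-12, 2) = 144)
Mul(Add(-316, M), Function('u')(29)) = Mul(Add(-316, 144), Add(-3, Mul(5, 29))) = Mul(-172, Add(-3, 145)) = Mul(-172, 142) = -24424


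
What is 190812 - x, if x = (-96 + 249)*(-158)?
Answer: 214986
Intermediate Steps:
x = -24174 (x = 153*(-158) = -24174)
190812 - x = 190812 - 1*(-24174) = 190812 + 24174 = 214986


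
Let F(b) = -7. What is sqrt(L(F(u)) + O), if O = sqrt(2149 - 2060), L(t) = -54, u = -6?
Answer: sqrt(-54 + sqrt(89)) ≈ 6.6758*I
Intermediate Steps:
O = sqrt(89) ≈ 9.4340
sqrt(L(F(u)) + O) = sqrt(-54 + sqrt(89))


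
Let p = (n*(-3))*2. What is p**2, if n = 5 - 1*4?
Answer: 36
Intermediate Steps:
n = 1 (n = 5 - 4 = 1)
p = -6 (p = (1*(-3))*2 = -3*2 = -6)
p**2 = (-6)**2 = 36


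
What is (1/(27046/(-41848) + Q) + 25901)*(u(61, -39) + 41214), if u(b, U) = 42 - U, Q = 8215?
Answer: 61278885858659165/57292379 ≈ 1.0696e+9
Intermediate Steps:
(1/(27046/(-41848) + Q) + 25901)*(u(61, -39) + 41214) = (1/(27046/(-41848) + 8215) + 25901)*((42 - 1*(-39)) + 41214) = (1/(27046*(-1/41848) + 8215) + 25901)*((42 + 39) + 41214) = (1/(-13523/20924 + 8215) + 25901)*(81 + 41214) = (1/(171877137/20924) + 25901)*41295 = (20924/171877137 + 25901)*41295 = (4451789746361/171877137)*41295 = 61278885858659165/57292379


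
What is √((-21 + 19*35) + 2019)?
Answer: √2663 ≈ 51.604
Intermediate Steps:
√((-21 + 19*35) + 2019) = √((-21 + 665) + 2019) = √(644 + 2019) = √2663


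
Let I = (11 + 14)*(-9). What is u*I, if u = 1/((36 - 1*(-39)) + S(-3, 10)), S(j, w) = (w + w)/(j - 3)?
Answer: -135/43 ≈ -3.1395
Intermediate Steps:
S(j, w) = 2*w/(-3 + j) (S(j, w) = (2*w)/(-3 + j) = 2*w/(-3 + j))
I = -225 (I = 25*(-9) = -225)
u = 3/215 (u = 1/((36 - 1*(-39)) + 2*10/(-3 - 3)) = 1/((36 + 39) + 2*10/(-6)) = 1/(75 + 2*10*(-⅙)) = 1/(75 - 10/3) = 1/(215/3) = 3/215 ≈ 0.013953)
u*I = (3/215)*(-225) = -135/43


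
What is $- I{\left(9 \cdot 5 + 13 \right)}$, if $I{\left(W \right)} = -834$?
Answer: $834$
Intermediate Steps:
$- I{\left(9 \cdot 5 + 13 \right)} = \left(-1\right) \left(-834\right) = 834$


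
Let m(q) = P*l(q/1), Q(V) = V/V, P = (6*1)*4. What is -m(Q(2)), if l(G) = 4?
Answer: -96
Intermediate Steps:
P = 24 (P = 6*4 = 24)
Q(V) = 1
m(q) = 96 (m(q) = 24*4 = 96)
-m(Q(2)) = -1*96 = -96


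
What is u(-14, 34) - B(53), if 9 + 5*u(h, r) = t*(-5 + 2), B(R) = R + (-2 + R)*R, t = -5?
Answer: -13774/5 ≈ -2754.8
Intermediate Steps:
B(R) = R + R*(-2 + R)
u(h, r) = 6/5 (u(h, r) = -9/5 + (-5*(-5 + 2))/5 = -9/5 + (-5*(-3))/5 = -9/5 + (⅕)*15 = -9/5 + 3 = 6/5)
u(-14, 34) - B(53) = 6/5 - 53*(-1 + 53) = 6/5 - 53*52 = 6/5 - 1*2756 = 6/5 - 2756 = -13774/5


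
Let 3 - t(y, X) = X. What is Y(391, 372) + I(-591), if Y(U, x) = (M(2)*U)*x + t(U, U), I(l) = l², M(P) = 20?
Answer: 3257933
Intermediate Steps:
t(y, X) = 3 - X
Y(U, x) = 3 - U + 20*U*x (Y(U, x) = (20*U)*x + (3 - U) = 20*U*x + (3 - U) = 3 - U + 20*U*x)
Y(391, 372) + I(-591) = (3 - 1*391 + 20*391*372) + (-591)² = (3 - 391 + 2909040) + 349281 = 2908652 + 349281 = 3257933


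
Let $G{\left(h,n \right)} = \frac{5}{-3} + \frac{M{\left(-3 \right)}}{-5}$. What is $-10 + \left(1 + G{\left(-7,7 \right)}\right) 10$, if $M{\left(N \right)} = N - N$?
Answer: $- \frac{50}{3} \approx -16.667$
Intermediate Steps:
$M{\left(N \right)} = 0$
$G{\left(h,n \right)} = - \frac{5}{3}$ ($G{\left(h,n \right)} = \frac{5}{-3} + \frac{0}{-5} = 5 \left(- \frac{1}{3}\right) + 0 \left(- \frac{1}{5}\right) = - \frac{5}{3} + 0 = - \frac{5}{3}$)
$-10 + \left(1 + G{\left(-7,7 \right)}\right) 10 = -10 + \left(1 - \frac{5}{3}\right) 10 = -10 - \frac{20}{3} = - \frac{50}{3}$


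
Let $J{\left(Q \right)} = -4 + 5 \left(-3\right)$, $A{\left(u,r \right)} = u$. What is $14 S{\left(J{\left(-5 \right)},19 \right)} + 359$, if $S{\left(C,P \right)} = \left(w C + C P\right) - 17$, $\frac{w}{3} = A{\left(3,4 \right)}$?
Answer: $-7327$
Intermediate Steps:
$w = 9$ ($w = 3 \cdot 3 = 9$)
$J{\left(Q \right)} = -19$ ($J{\left(Q \right)} = -4 - 15 = -19$)
$S{\left(C,P \right)} = -17 + 9 C + C P$ ($S{\left(C,P \right)} = \left(9 C + C P\right) - 17 = -17 + 9 C + C P$)
$14 S{\left(J{\left(-5 \right)},19 \right)} + 359 = 14 \left(-17 + 9 \left(-19\right) - 361\right) + 359 = 14 \left(-17 - 171 - 361\right) + 359 = 14 \left(-549\right) + 359 = -7686 + 359 = -7327$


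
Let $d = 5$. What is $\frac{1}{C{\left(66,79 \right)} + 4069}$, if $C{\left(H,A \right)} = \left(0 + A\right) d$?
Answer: $\frac{1}{4464} \approx 0.00022401$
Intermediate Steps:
$C{\left(H,A \right)} = 5 A$ ($C{\left(H,A \right)} = \left(0 + A\right) 5 = A 5 = 5 A$)
$\frac{1}{C{\left(66,79 \right)} + 4069} = \frac{1}{5 \cdot 79 + 4069} = \frac{1}{395 + 4069} = \frac{1}{4464}$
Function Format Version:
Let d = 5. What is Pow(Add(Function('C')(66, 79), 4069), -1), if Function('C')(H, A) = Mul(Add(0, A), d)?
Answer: Rational(1, 4464) ≈ 0.00022401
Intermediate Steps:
Function('C')(H, A) = Mul(5, A) (Function('C')(H, A) = Mul(Add(0, A), 5) = Mul(A, 5) = Mul(5, A))
Pow(Add(Function('C')(66, 79), 4069), -1) = Pow(Add(Mul(5, 79), 4069), -1) = Pow(Add(395, 4069), -1) = Pow(4464, -1) = Rational(1, 4464)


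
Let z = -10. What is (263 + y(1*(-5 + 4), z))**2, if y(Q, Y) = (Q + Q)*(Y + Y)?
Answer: 91809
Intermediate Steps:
y(Q, Y) = 4*Q*Y (y(Q, Y) = (2*Q)*(2*Y) = 4*Q*Y)
(263 + y(1*(-5 + 4), z))**2 = (263 + 4*(1*(-5 + 4))*(-10))**2 = (263 + 4*(1*(-1))*(-10))**2 = (263 + 4*(-1)*(-10))**2 = (263 + 40)**2 = 303**2 = 91809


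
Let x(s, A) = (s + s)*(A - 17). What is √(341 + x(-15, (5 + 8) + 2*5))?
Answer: √161 ≈ 12.689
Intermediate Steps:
x(s, A) = 2*s*(-17 + A) (x(s, A) = (2*s)*(-17 + A) = 2*s*(-17 + A))
√(341 + x(-15, (5 + 8) + 2*5)) = √(341 + 2*(-15)*(-17 + ((5 + 8) + 2*5))) = √(341 + 2*(-15)*(-17 + (13 + 10))) = √(341 + 2*(-15)*(-17 + 23)) = √(341 + 2*(-15)*6) = √(341 - 180) = √161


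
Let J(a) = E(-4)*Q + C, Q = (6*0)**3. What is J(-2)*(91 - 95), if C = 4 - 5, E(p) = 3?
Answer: 4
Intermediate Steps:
Q = 0 (Q = 0**3 = 0)
C = -1
J(a) = -1 (J(a) = 3*0 - 1 = 0 - 1 = -1)
J(-2)*(91 - 95) = -(91 - 95) = -1*(-4) = 4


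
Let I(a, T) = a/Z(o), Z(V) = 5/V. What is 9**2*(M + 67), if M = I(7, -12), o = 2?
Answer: 28269/5 ≈ 5653.8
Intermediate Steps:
I(a, T) = 2*a/5 (I(a, T) = a/((5/2)) = a/((5*(1/2))) = a/(5/2) = a*(2/5) = 2*a/5)
M = 14/5 (M = (2/5)*7 = 14/5 ≈ 2.8000)
9**2*(M + 67) = 9**2*(14/5 + 67) = 81*(349/5) = 28269/5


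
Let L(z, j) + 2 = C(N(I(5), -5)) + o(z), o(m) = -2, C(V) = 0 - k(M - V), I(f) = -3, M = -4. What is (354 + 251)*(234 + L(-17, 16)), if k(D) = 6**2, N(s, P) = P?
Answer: 117370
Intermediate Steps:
k(D) = 36
C(V) = -36 (C(V) = 0 - 1*36 = 0 - 36 = -36)
L(z, j) = -40 (L(z, j) = -2 + (-36 - 2) = -2 - 38 = -40)
(354 + 251)*(234 + L(-17, 16)) = (354 + 251)*(234 - 40) = 605*194 = 117370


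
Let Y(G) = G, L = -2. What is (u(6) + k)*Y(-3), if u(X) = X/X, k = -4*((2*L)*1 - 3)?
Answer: -87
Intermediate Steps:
k = 28 (k = -4*((2*(-2))*1 - 3) = -4*(-4*1 - 3) = -4*(-4 - 3) = -4*(-7) = 28)
u(X) = 1
(u(6) + k)*Y(-3) = (1 + 28)*(-3) = 29*(-3) = -87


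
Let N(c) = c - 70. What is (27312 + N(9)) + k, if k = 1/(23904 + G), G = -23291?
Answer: 16704864/613 ≈ 27251.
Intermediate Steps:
N(c) = -70 + c
k = 1/613 (k = 1/(23904 - 23291) = 1/613 ≈ 0.0016313)
(27312 + N(9)) + k = (27312 + (-70 + 9)) + 1/613 = (27312 - 61) + 1/613 = 27251 + 1/613 = 16704864/613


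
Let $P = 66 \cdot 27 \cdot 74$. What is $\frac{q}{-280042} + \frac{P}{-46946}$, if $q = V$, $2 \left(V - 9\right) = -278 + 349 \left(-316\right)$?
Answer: $- \frac{1226206398}{469530419} \approx -2.6116$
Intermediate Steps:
$P = 131868$ ($P = 1782 \cdot 74 = 131868$)
$V = -55272$ ($V = 9 + \frac{-278 + 349 \left(-316\right)}{2} = 9 + \frac{-278 - 110284}{2} = 9 + \frac{1}{2} \left(-110562\right) = 9 - 55281 = -55272$)
$q = -55272$
$\frac{q}{-280042} + \frac{P}{-46946} = - \frac{55272}{-280042} + \frac{131868}{-46946} = \left(-55272\right) \left(- \frac{1}{280042}\right) + 131868 \left(- \frac{1}{46946}\right) = \frac{3948}{20003} - \frac{65934}{23473} = - \frac{1226206398}{469530419}$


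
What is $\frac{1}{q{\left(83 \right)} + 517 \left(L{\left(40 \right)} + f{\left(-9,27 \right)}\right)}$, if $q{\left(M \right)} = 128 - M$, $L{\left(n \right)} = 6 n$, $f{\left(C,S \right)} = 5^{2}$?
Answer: $\frac{1}{137050} \approx 7.2966 \cdot 10^{-6}$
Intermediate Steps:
$f{\left(C,S \right)} = 25$
$\frac{1}{q{\left(83 \right)} + 517 \left(L{\left(40 \right)} + f{\left(-9,27 \right)}\right)} = \frac{1}{\left(128 - 83\right) + 517 \left(6 \cdot 40 + 25\right)} = \frac{1}{\left(128 - 83\right) + 517 \left(240 + 25\right)} = \frac{1}{45 + 517 \cdot 265} = \frac{1}{45 + 137005} = \frac{1}{137050}$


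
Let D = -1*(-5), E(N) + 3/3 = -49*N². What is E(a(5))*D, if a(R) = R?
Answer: -6130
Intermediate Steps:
E(N) = -1 - 49*N²
D = 5
E(a(5))*D = (-1 - 49*5²)*5 = (-1 - 49*25)*5 = (-1 - 1225)*5 = -1226*5 = -6130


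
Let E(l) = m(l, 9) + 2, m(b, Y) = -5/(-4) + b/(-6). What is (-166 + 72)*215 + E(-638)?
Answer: -241205/12 ≈ -20100.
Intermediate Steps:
m(b, Y) = 5/4 - b/6 (m(b, Y) = -5*(-¼) + b*(-⅙) = 5/4 - b/6)
E(l) = 13/4 - l/6 (E(l) = (5/4 - l/6) + 2 = 13/4 - l/6)
(-166 + 72)*215 + E(-638) = (-166 + 72)*215 + (13/4 - ⅙*(-638)) = -94*215 + (13/4 + 319/3) = -20210 + 1315/12 = -241205/12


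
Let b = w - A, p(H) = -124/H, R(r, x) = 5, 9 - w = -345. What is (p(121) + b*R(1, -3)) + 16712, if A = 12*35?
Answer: 1982098/121 ≈ 16381.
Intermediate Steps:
w = 354 (w = 9 - 1*(-345) = 9 + 345 = 354)
A = 420
b = -66 (b = 354 - 1*420 = 354 - 420 = -66)
(p(121) + b*R(1, -3)) + 16712 = (-124/121 - 66*5) + 16712 = (-124*1/121 - 330) + 16712 = (-124/121 - 330) + 16712 = -40054/121 + 16712 = 1982098/121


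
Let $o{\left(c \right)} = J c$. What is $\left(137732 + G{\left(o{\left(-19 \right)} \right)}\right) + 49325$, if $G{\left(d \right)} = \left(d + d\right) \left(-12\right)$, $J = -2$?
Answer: $186145$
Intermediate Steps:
$o{\left(c \right)} = - 2 c$
$G{\left(d \right)} = - 24 d$ ($G{\left(d \right)} = 2 d \left(-12\right) = - 24 d$)
$\left(137732 + G{\left(o{\left(-19 \right)} \right)}\right) + 49325 = \left(137732 - 24 \left(\left(-2\right) \left(-19\right)\right)\right) + 49325 = \left(137732 - 912\right) + 49325 = 136820 + 49325 = 186145$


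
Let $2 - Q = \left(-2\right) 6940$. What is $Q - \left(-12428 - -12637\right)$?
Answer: $13673$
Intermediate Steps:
$Q = 13882$ ($Q = 2 - \left(-2\right) 6940 = 2 - -13880 = 2 + 13880 = 13882$)
$Q - \left(-12428 - -12637\right) = 13882 - \left(-12428 - -12637\right) = 13882 - \left(-12428 + 12637\right) = 13882 - 209 = 13673$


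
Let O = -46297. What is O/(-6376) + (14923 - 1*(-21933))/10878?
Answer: 369306311/34679064 ≈ 10.649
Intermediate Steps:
O/(-6376) + (14923 - 1*(-21933))/10878 = -46297/(-6376) + (14923 - 1*(-21933))/10878 = -46297*(-1/6376) + (14923 + 21933)*(1/10878) = 46297/6376 + 36856*(1/10878) = 46297/6376 + 18428/5439 = 369306311/34679064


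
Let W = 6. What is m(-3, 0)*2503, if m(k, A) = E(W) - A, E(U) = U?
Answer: 15018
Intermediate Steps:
m(k, A) = 6 - A
m(-3, 0)*2503 = (6 - 1*0)*2503 = (6 + 0)*2503 = 6*2503 = 15018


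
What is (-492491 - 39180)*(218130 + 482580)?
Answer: -372547186410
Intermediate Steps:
(-492491 - 39180)*(218130 + 482580) = -531671*700710 = -372547186410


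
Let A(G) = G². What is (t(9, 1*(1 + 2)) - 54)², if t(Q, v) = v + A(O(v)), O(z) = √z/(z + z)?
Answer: 373321/144 ≈ 2592.5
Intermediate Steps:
O(z) = 1/(2*√z) (O(z) = √z/((2*z)) = (1/(2*z))*√z = 1/(2*√z))
t(Q, v) = v + 1/(4*v) (t(Q, v) = v + (1/(2*√v))² = v + 1/(4*v))
(t(9, 1*(1 + 2)) - 54)² = ((1*(1 + 2) + 1/(4*((1*(1 + 2))))) - 54)² = ((1*3 + 1/(4*((1*3)))) - 54)² = ((3 + (¼)/3) - 54)² = ((3 + (¼)*(⅓)) - 54)² = ((3 + 1/12) - 54)² = (37/12 - 54)² = (-611/12)² = 373321/144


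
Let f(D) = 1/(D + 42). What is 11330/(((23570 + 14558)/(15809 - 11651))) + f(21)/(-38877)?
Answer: 28846139366753/23346260532 ≈ 1235.6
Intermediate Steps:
f(D) = 1/(42 + D)
11330/(((23570 + 14558)/(15809 - 11651))) + f(21)/(-38877) = 11330/(((23570 + 14558)/(15809 - 11651))) + 1/((42 + 21)*(-38877)) = 11330/((38128/4158)) - 1/38877/63 = 11330/((38128*(1/4158))) + (1/63)*(-1/38877) = 11330/(19064/2079) - 1/2449251 = 11330*(2079/19064) - 1/2449251 = 11777535/9532 - 1/2449251 = 28846139366753/23346260532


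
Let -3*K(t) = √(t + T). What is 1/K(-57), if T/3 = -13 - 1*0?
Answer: I*√6/8 ≈ 0.30619*I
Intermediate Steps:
T = -39 (T = 3*(-13 - 1*0) = 3*(-13 + 0) = 3*(-13) = -39)
K(t) = -√(-39 + t)/3 (K(t) = -√(t - 39)/3 = -√(-39 + t)/3)
1/K(-57) = 1/(-√(-39 - 57)/3) = 1/(-4*I*√6/3) = I*√6/8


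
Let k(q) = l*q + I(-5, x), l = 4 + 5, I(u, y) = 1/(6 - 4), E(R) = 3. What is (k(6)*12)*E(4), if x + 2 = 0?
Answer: 1962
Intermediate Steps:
x = -2 (x = -2 + 0 = -2)
I(u, y) = ½ (I(u, y) = 1/2 = ½)
l = 9
k(q) = ½ + 9*q (k(q) = 9*q + ½ = ½ + 9*q)
(k(6)*12)*E(4) = ((½ + 9*6)*12)*3 = ((½ + 54)*12)*3 = ((109/2)*12)*3 = 654*3 = 1962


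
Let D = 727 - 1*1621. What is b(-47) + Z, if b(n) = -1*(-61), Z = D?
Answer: -833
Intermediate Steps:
D = -894 (D = 727 - 1621 = -894)
Z = -894
b(n) = 61
b(-47) + Z = 61 - 894 = -833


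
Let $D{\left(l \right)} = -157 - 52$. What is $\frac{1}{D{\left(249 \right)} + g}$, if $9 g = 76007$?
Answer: $\frac{9}{74126} \approx 0.00012141$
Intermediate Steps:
$g = \frac{76007}{9}$ ($g = \frac{1}{9} \cdot 76007 = \frac{76007}{9} \approx 8445.2$)
$D{\left(l \right)} = -209$ ($D{\left(l \right)} = -157 - 52 = -209$)
$\frac{1}{D{\left(249 \right)} + g} = \frac{1}{-209 + \frac{76007}{9}} = \frac{1}{\frac{74126}{9}} = \frac{9}{74126}$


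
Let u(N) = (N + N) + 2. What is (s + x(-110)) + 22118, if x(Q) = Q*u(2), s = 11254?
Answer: 32712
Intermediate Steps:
u(N) = 2 + 2*N (u(N) = 2*N + 2 = 2 + 2*N)
x(Q) = 6*Q (x(Q) = Q*(2 + 2*2) = Q*(2 + 4) = Q*6 = 6*Q)
(s + x(-110)) + 22118 = (11254 + 6*(-110)) + 22118 = (11254 - 660) + 22118 = 10594 + 22118 = 32712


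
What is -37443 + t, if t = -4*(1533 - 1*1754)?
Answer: -36559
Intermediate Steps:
t = 884 (t = -4*(1533 - 1754) = -4*(-221) = 884)
-37443 + t = -37443 + 884 = -36559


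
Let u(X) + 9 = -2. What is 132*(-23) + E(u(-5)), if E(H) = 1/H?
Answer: -33397/11 ≈ -3036.1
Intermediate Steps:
u(X) = -11 (u(X) = -9 - 2 = -11)
132*(-23) + E(u(-5)) = 132*(-23) + 1/(-11) = -3036 - 1/11 = -33397/11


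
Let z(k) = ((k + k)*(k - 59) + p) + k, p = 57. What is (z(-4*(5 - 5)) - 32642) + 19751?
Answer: -12834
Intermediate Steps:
z(k) = 57 + k + 2*k*(-59 + k) (z(k) = ((k + k)*(k - 59) + 57) + k = ((2*k)*(-59 + k) + 57) + k = (2*k*(-59 + k) + 57) + k = (57 + 2*k*(-59 + k)) + k = 57 + k + 2*k*(-59 + k))
(z(-4*(5 - 5)) - 32642) + 19751 = ((57 - (-468)*(5 - 5) + 2*(-4*(5 - 5))**2) - 32642) + 19751 = ((57 - (-468)*0 + 2*(-4*0)**2) - 32642) + 19751 = ((57 - 117*0 + 2*0**2) - 32642) + 19751 = ((57 + 0 + 2*0) - 32642) + 19751 = ((57 + 0 + 0) - 32642) + 19751 = (57 - 32642) + 19751 = -32585 + 19751 = -12834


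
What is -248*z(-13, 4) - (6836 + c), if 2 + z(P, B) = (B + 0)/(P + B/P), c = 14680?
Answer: -3623564/173 ≈ -20945.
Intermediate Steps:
z(P, B) = -2 + B/(P + B/P) (z(P, B) = -2 + (B + 0)/(P + B/P) = -2 + B/(P + B/P))
-248*z(-13, 4) - (6836 + c) = -248*(-2*4 - 2*(-13)² + 4*(-13))/(4 + (-13)²) - (6836 + 14680) = -248*(-8 - 2*169 - 52)/(4 + 169) - 1*21516 = -248*(-8 - 338 - 52)/173 - 21516 = -248*(-398)/173 - 21516 = -248*(-398/173) - 21516 = 98704/173 - 21516 = -3623564/173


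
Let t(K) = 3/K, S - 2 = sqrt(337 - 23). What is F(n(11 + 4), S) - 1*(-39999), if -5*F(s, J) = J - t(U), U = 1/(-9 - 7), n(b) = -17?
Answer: 39989 - sqrt(314)/5 ≈ 39985.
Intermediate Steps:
U = -1/16 (U = 1/(-16) = -1/16 ≈ -0.062500)
S = 2 + sqrt(314) (S = 2 + sqrt(337 - 23) = 2 + sqrt(314) ≈ 19.720)
F(s, J) = -48/5 - J/5 (F(s, J) = -(J - 3/(-1/16))/5 = -(J - 3*(-16))/5 = -(J - 1*(-48))/5 = -(J + 48)/5 = -(48 + J)/5 = -48/5 - J/5)
F(n(11 + 4), S) - 1*(-39999) = (-48/5 - (2 + sqrt(314))/5) - 1*(-39999) = (-48/5 + (-2/5 - sqrt(314)/5)) + 39999 = (-10 - sqrt(314)/5) + 39999 = 39989 - sqrt(314)/5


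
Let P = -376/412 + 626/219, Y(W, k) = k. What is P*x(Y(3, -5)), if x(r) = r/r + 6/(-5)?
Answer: -43892/112785 ≈ -0.38917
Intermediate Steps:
x(r) = -1/5 (x(r) = 1 + 6*(-1/5) = 1 - 6/5 = -1/5)
P = 43892/22557 (P = -376*1/412 + 626*(1/219) = -94/103 + 626/219 = 43892/22557 ≈ 1.9458)
P*x(Y(3, -5)) = (43892/22557)*(-1/5) = -43892/112785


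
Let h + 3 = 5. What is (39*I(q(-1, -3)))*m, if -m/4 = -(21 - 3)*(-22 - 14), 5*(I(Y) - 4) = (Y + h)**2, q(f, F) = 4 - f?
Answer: -6975072/5 ≈ -1.3950e+6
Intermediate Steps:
h = 2 (h = -3 + 5 = 2)
I(Y) = 4 + (2 + Y)**2/5 (I(Y) = 4 + (Y + 2)**2/5 = 4 + (2 + Y)**2/5)
m = -2592 (m = -(-4)*(21 - 3)*(-22 - 14) = -(-4)*18*(-36) = -(-4)*(-648) = -4*648 = -2592)
(39*I(q(-1, -3)))*m = (39*(4 + (2 + (4 - 1*(-1)))**2/5))*(-2592) = (39*(4 + (2 + (4 + 1))**2/5))*(-2592) = (39*(4 + (2 + 5)**2/5))*(-2592) = (39*(4 + (1/5)*7**2))*(-2592) = (39*(4 + (1/5)*49))*(-2592) = (39*(4 + 49/5))*(-2592) = (39*(69/5))*(-2592) = (2691/5)*(-2592) = -6975072/5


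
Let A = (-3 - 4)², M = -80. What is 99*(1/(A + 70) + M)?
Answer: -942381/119 ≈ -7919.2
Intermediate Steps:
A = 49 (A = (-7)² = 49)
99*(1/(A + 70) + M) = 99*(1/(49 + 70) - 80) = 99*(1/119 - 80) = 99*(-9519/119) = -942381/119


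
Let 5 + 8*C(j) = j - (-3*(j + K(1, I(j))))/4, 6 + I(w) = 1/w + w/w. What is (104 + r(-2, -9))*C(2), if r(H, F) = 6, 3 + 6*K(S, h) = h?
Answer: -2145/64 ≈ -33.516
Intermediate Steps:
I(w) = -5 + 1/w (I(w) = -6 + (1/w + w/w) = -6 + (1/w + 1) = -6 + (1 + 1/w) = -5 + 1/w)
K(S, h) = -½ + h/6
C(j) = -¾ + 1/(64*j) + 7*j/32 (C(j) = -5/8 + (j - (-3*(j + (-½ + (-5 + 1/j)/6)))/4)/8 = -5/8 + (j - (-3*(j + (-½ + (-⅚ + 1/(6*j)))))/4)/8 = -5/8 + (j - (-3*(j + (-4/3 + 1/(6*j))))/4)/8 = -5/8 + (j - (-3*(-4/3 + j + 1/(6*j)))/4)/8 = -5/8 + (j - (4 - 3*j - 1/(2*j))/4)/8 = -5/8 + (j - (1 - 3*j/4 - 1/(8*j)))/8 = -5/8 + (j + (-1 + 1/(8*j) + 3*j/4))/8 = -5/8 + (-1 + 1/(8*j) + 7*j/4)/8 = -5/8 + (-⅛ + 1/(64*j) + 7*j/32) = -¾ + 1/(64*j) + 7*j/32)
(104 + r(-2, -9))*C(2) = (104 + 6)*((1/64)*(1 - 48*2 + 14*2²)/2) = 110*((1/64)*(½)*(1 - 96 + 14*4)) = 110*((1/64)*(½)*(1 - 96 + 56)) = 110*((1/64)*(½)*(-39)) = 110*(-39/128) = -2145/64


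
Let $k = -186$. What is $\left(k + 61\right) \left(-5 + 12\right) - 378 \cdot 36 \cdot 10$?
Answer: $-136955$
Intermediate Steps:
$\left(k + 61\right) \left(-5 + 12\right) - 378 \cdot 36 \cdot 10 = \left(-186 + 61\right) \left(-5 + 12\right) - 378 \cdot 36 \cdot 10 = \left(-125\right) 7 - 136080 = -875 - 136080 = -136955$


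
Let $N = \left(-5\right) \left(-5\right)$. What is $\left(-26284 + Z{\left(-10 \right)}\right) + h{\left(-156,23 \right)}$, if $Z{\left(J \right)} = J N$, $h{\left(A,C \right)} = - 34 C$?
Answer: $-27316$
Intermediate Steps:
$N = 25$
$Z{\left(J \right)} = 25 J$ ($Z{\left(J \right)} = J 25 = 25 J$)
$\left(-26284 + Z{\left(-10 \right)}\right) + h{\left(-156,23 \right)} = \left(-26284 + 25 \left(-10\right)\right) - 782 = \left(-26284 - 250\right) - 782 = -26534 - 782 = -27316$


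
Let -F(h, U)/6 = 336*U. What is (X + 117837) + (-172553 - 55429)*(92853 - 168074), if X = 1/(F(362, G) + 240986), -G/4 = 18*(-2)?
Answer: 845761871382161/49318 ≈ 1.7149e+10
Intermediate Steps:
G = 144 (G = -72*(-2) = -4*(-36) = 144)
F(h, U) = -2016*U
X = -1/49318 (X = 1/(-2016*144 + 240986) = 1/(-290304 + 240986) = 1/(-49318) = -1/49318 ≈ -2.0277e-5)
(X + 117837) + (-172553 - 55429)*(92853 - 168074) = (-1/49318 + 117837) + (-172553 - 55429)*(92853 - 168074) = 5811485165/49318 - 227982*(-75221) = 5811485165/49318 + 17149034022 = 845761871382161/49318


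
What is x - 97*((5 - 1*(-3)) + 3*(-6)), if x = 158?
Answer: 1128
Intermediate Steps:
x - 97*((5 - 1*(-3)) + 3*(-6)) = 158 - 97*((5 - 1*(-3)) + 3*(-6)) = 158 - 97*((5 + 3) - 18) = 158 - 97*(8 - 18) = 158 - 97*(-10) = 158 + 970 = 1128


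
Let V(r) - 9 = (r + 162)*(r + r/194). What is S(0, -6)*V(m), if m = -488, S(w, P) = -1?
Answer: -15511953/97 ≈ -1.5992e+5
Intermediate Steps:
V(r) = 9 + 195*r*(162 + r)/194 (V(r) = 9 + (r + 162)*(r + r/194) = 9 + (162 + r)*(r + r*(1/194)) = 9 + (162 + r)*(r + r/194) = 9 + (162 + r)*(195*r/194) = 9 + 195*r*(162 + r)/194)
S(0, -6)*V(m) = -(9 + (195/194)*(-488)² + (15795/97)*(-488)) = -(9 + (195/194)*238144 - 7707960/97) = -(9 + 23219040/97 - 7707960/97) = -1*15511953/97 = -15511953/97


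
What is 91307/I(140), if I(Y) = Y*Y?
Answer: 91307/19600 ≈ 4.6585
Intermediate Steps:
I(Y) = Y²
91307/I(140) = 91307/(140²) = 91307/19600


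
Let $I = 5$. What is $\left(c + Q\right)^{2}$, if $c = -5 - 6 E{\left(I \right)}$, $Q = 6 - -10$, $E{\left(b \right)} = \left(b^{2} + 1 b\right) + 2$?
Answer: $32761$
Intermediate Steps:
$E{\left(b \right)} = 2 + b + b^{2}$ ($E{\left(b \right)} = \left(b^{2} + b\right) + 2 = \left(b + b^{2}\right) + 2 = 2 + b + b^{2}$)
$Q = 16$ ($Q = 6 + 10 = 16$)
$c = -197$ ($c = -5 - 6 \left(2 + 5 + 5^{2}\right) = -5 - 6 \left(2 + 5 + 25\right) = -5 - 192 = -197$)
$\left(c + Q\right)^{2} = \left(-197 + 16\right)^{2} = \left(-181\right)^{2} = 32761$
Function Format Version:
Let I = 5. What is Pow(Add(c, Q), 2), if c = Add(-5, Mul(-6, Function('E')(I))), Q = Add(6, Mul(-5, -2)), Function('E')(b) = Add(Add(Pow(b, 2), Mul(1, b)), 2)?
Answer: 32761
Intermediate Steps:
Function('E')(b) = Add(2, b, Pow(b, 2)) (Function('E')(b) = Add(Add(Pow(b, 2), b), 2) = Add(Add(b, Pow(b, 2)), 2) = Add(2, b, Pow(b, 2)))
Q = 16 (Q = Add(6, 10) = 16)
c = -197 (c = Add(-5, Mul(-6, Add(2, 5, Pow(5, 2)))) = Add(-5, Mul(-6, Add(2, 5, 25))) = Add(-5, Mul(-6, 32)) = Add(-5, -192) = -197)
Pow(Add(c, Q), 2) = Pow(Add(-197, 16), 2) = Pow(-181, 2) = 32761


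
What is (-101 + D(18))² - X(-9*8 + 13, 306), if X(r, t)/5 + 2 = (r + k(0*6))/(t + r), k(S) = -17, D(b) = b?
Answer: 89707/13 ≈ 6900.5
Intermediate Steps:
X(r, t) = -10 + 5*(-17 + r)/(r + t) (X(r, t) = -10 + 5*((r - 17)/(t + r)) = -10 + 5*((-17 + r)/(r + t)) = -10 + 5*(-17 + r)/(r + t))
(-101 + D(18))² - X(-9*8 + 13, 306) = (-101 + 18)² - 5*(-17 - (-9*8 + 13) - 2*306)/((-9*8 + 13) + 306) = (-83)² - 5*(-17 - (-72 + 13) - 612)/((-72 + 13) + 306) = 6889 - 5*(-17 - 1*(-59) - 612)/(-59 + 306) = 6889 - 5*(-17 + 59 - 612)/247 = 6889 - 5*(-570)/247 = 6889 - 1*(-150/13) = 6889 + 150/13 = 89707/13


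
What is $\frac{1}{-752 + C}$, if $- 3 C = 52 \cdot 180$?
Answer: $- \frac{1}{3872} \approx -0.00025826$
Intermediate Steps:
$C = -3120$ ($C = - \frac{52 \cdot 180}{3} = \left(- \frac{1}{3}\right) 9360 = -3120$)
$\frac{1}{-752 + C} = \frac{1}{-752 - 3120} = \frac{1}{-3872} = - \frac{1}{3872}$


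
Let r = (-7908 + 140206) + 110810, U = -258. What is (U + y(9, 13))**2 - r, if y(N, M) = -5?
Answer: -173939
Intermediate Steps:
r = 243108 (r = 132298 + 110810 = 243108)
(U + y(9, 13))**2 - r = (-258 - 5)**2 - 1*243108 = (-263)**2 - 243108 = 69169 - 243108 = -173939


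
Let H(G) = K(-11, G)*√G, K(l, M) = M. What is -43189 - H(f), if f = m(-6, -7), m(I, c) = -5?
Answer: -43189 + 5*I*√5 ≈ -43189.0 + 11.18*I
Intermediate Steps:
f = -5
H(G) = G^(3/2) (H(G) = G*√G = G^(3/2))
-43189 - H(f) = -43189 - (-5)^(3/2) = -43189 - (-5)*I*√5 = -43189 + 5*I*√5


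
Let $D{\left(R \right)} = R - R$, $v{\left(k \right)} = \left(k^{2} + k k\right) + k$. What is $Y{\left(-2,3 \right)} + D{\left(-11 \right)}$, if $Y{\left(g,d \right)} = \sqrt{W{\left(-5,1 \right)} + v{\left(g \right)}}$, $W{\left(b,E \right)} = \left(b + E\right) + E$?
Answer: $\sqrt{3} \approx 1.732$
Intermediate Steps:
$W{\left(b,E \right)} = b + 2 E$ ($W{\left(b,E \right)} = \left(E + b\right) + E = b + 2 E$)
$v{\left(k \right)} = k + 2 k^{2}$ ($v{\left(k \right)} = \left(k^{2} + k^{2}\right) + k = 2 k^{2} + k = k + 2 k^{2}$)
$D{\left(R \right)} = 0$
$Y{\left(g,d \right)} = \sqrt{-3 + g \left(1 + 2 g\right)}$ ($Y{\left(g,d \right)} = \sqrt{\left(-5 + 2 \cdot 1\right) + g \left(1 + 2 g\right)} = \sqrt{\left(-5 + 2\right) + g \left(1 + 2 g\right)} = \sqrt{-3 + g \left(1 + 2 g\right)}$)
$Y{\left(-2,3 \right)} + D{\left(-11 \right)} = \sqrt{-3 - 2 \left(1 + 2 \left(-2\right)\right)} + 0 = \sqrt{-3 - 2 \left(1 - 4\right)} + 0 = \sqrt{-3 - -6} + 0 = \sqrt{-3 + 6} + 0 = \sqrt{3} + 0 = \sqrt{3}$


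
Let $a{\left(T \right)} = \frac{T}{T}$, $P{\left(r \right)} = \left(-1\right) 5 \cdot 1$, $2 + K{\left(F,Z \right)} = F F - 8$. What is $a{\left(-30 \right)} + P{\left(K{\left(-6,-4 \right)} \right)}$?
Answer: $-4$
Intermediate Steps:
$K{\left(F,Z \right)} = -10 + F^{2}$ ($K{\left(F,Z \right)} = -2 + \left(F F - 8\right) = -2 + \left(F^{2} - 8\right) = -2 + \left(-8 + F^{2}\right) = -10 + F^{2}$)
$P{\left(r \right)} = -5$ ($P{\left(r \right)} = \left(-5\right) 1 = -5$)
$a{\left(T \right)} = 1$
$a{\left(-30 \right)} + P{\left(K{\left(-6,-4 \right)} \right)} = 1 - 5 = -4$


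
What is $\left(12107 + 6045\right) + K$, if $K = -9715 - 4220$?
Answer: $4217$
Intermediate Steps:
$K = -13935$
$\left(12107 + 6045\right) + K = \left(12107 + 6045\right) - 13935 = 18152 - 13935 = 4217$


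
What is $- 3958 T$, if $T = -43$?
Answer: $170194$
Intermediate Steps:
$- 3958 T = \left(-3958\right) \left(-43\right) = 170194$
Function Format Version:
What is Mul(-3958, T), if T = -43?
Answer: 170194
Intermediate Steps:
Mul(-3958, T) = Mul(-3958, -43) = 170194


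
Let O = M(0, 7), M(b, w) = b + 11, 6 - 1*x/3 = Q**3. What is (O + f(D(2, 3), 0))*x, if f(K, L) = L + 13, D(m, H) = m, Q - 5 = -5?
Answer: 432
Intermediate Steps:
Q = 0 (Q = 5 - 5 = 0)
f(K, L) = 13 + L
x = 18 (x = 18 - 3*0**3 = 18 - 3*0 = 18 + 0 = 18)
M(b, w) = 11 + b
O = 11 (O = 11 + 0 = 11)
(O + f(D(2, 3), 0))*x = (11 + (13 + 0))*18 = (11 + 13)*18 = 24*18 = 432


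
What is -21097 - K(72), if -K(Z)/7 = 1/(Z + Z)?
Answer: -3037961/144 ≈ -21097.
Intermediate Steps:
K(Z) = -7/(2*Z) (K(Z) = -7/(Z + Z) = -7*1/(2*Z) = -7/(2*Z))
-21097 - K(72) = -21097 - (-7)/(2*72) = -21097 - 1*(-7/144) = -21097 + 7/144 = -3037961/144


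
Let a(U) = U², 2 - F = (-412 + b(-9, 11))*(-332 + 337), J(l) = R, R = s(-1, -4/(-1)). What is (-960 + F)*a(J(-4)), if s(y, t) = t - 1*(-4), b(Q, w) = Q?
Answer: 73408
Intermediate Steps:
s(y, t) = 4 + t (s(y, t) = t + 4 = 4 + t)
R = 8 (R = 4 - 4/(-1) = 4 - 4*(-1) = 4 + 4 = 8)
J(l) = 8
F = 2107 (F = 2 - (-412 - 9)*(-332 + 337) = 2 - (-421)*5 = 2 - 1*(-2105) = 2 + 2105 = 2107)
(-960 + F)*a(J(-4)) = (-960 + 2107)*8² = 1147*64 = 73408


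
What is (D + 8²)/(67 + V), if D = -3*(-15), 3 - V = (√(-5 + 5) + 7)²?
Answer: 109/21 ≈ 5.1905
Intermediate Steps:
V = -46 (V = 3 - (√(-5 + 5) + 7)² = 3 - (√0 + 7)² = 3 - (0 + 7)² = 3 - 1*7² = 3 - 1*49 = 3 - 49 = -46)
D = 45
(D + 8²)/(67 + V) = (45 + 8²)/(67 - 46) = (45 + 64)/21 = (1/21)*109 = 109/21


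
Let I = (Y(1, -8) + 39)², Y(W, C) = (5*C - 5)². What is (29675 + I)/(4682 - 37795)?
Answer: -4289771/33113 ≈ -129.55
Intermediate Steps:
Y(W, C) = (-5 + 5*C)²
I = 4260096 (I = (25*(-1 - 8)² + 39)² = (25*(-9)² + 39)² = (25*81 + 39)² = (2025 + 39)² = 2064² = 4260096)
(29675 + I)/(4682 - 37795) = (29675 + 4260096)/(4682 - 37795) = 4289771/(-33113) = 4289771*(-1/33113) = -4289771/33113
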